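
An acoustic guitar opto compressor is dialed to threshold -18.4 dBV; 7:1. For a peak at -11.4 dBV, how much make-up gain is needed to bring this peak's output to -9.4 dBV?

8 dB

Overshoot 7 dB → 7/7 = 1 dB after compression, so the compressed level is -18.4 + 1 = -17.4 dBV.
Make-up = target − compressed = -9.4 − (-17.4) = 8 dB.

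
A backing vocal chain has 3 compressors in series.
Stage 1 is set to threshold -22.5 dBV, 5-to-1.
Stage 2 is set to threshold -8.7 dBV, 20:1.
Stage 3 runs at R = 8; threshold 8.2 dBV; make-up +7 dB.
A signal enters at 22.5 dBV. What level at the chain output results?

-6.5 dBV

Stage 1: 45 dB above -22.5 dBV, reduced 5:1 to 9 dB above → -13.5 dBV.
Stage 2: -13.5 dBV is at or below the -8.7 dBV threshold — no compression; output -13.5 dBV.
Stage 3: -13.5 dBV ≤ 8.2 dBV, so stage 3 doesn't engage; make-up brings it to -6.5 dBV.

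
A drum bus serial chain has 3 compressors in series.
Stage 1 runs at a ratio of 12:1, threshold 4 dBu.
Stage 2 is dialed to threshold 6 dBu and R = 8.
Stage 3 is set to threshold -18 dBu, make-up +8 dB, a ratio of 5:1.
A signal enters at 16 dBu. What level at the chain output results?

Stage 1: 16 dBu is 12 dB over 4 dBu; at 12:1 that becomes 1 dB over, giving 5 dBu.
Stage 2: 5 dBu is at or below the 6 dBu threshold — no compression; output 5 dBu.
Stage 3: 5 dBu is 23 dB over -18 dBu; at 5:1 that becomes 4.6 dB over, giving -13.4 dBu; +8 dB make-up → -5.4 dBu.

-5.4 dBu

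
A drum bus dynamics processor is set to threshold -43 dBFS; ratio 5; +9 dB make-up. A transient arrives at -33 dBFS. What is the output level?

-32 dBFS

-33 dBFS sits 10 dB over threshold.
At 5:1 the overshoot is divided by 5, leaving 2 dB above threshold.
So the level is -43 + 2 = -41 dBFS; make-up adds 9 dB, giving -32 dBFS.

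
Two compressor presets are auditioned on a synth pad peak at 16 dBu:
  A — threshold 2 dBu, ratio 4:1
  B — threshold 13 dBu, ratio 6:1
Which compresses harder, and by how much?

A, by 8 dB

A: 14 dB over, compressed to 3.5 dB over, so 10.5 dB of GR.
B: 3 dB over, compressed to 0.5 dB over, so 2.5 dB of GR.
A reduces 8 dB more.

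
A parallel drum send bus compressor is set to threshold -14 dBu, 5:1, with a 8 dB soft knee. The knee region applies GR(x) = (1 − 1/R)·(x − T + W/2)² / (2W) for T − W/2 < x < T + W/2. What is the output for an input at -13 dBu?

-14.25 dBu

x − T + W/2 = -13 − (-14) + 4 = 5.
GR = (1 − 1/5) × 5² / 16 = 0.8 × 25 / 16 = 1.25 dB.
Output = -13 − 1.25 = -14.25 dBu.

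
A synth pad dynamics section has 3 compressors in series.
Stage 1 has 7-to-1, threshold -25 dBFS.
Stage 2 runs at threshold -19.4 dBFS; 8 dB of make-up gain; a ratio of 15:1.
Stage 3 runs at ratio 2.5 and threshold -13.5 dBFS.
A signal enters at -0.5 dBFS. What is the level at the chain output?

-13.5 dBFS

Stage 1: 24.5 dB above -25 dBFS, reduced 7:1 to 3.5 dB above → -21.5 dBFS.
Stage 2: below threshold (-21.5 ≤ -19.4); passes unchanged; make-up brings it to -13.5 dBFS.
Stage 3: below threshold (-13.5 ≤ -13.5); passes unchanged; output -13.5 dBFS.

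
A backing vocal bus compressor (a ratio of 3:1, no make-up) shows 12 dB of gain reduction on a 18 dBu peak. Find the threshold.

Gain reduction = 18 − 6 = 12 dB; output overshoot = GR / (R − 1) = 12 / 2 = 6 dB.
Threshold = output − output overshoot = 6 − 6 = 0 dBu.

0 dBu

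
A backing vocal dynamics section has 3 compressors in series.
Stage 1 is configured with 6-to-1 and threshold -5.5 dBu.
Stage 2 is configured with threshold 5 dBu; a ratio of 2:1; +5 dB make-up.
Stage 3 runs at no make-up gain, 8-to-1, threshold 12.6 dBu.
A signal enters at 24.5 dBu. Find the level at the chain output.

Stage 1: 30 dB above -5.5 dBu, reduced 6:1 to 5 dB above → -0.5 dBu.
Stage 2: -0.5 dBu ≤ 5 dBu, so stage 2 doesn't engage; make-up brings it to 4.5 dBu.
Stage 3: below threshold (4.5 ≤ 12.6); passes unchanged; output 4.5 dBu.

4.5 dBu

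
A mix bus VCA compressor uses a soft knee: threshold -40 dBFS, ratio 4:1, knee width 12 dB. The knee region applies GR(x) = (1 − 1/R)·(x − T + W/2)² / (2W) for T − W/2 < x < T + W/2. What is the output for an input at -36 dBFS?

-39.125 dBFS

x − T + W/2 = -36 − (-40) + 6 = 10.
GR = (1 − 1/4) × 10² / 24 = 0.75 × 100 / 24 = 3.125 dB.
Output = -36 − 3.125 = -39.125 dBFS.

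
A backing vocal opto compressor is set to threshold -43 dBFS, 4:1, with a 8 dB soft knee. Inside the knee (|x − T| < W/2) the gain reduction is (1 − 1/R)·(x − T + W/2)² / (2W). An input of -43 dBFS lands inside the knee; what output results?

-43.75 dBFS

x − T + W/2 = -43 − (-43) + 4 = 4.
GR = (1 − 1/4) × 4² / 16 = 0.75 × 16 / 16 = 0.75 dB.
Output = -43 − 0.75 = -43.75 dBFS.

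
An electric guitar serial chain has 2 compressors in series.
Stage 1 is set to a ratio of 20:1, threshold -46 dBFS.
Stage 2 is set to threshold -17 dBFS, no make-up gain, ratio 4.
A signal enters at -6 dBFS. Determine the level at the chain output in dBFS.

-44 dBFS

Stage 1: -6 dBFS is 40 dB over -46 dBFS; at 20:1 that becomes 2 dB over, giving -44 dBFS.
Stage 2: -44 dBFS ≤ -17 dBFS, so stage 2 doesn't engage; output -44 dBFS.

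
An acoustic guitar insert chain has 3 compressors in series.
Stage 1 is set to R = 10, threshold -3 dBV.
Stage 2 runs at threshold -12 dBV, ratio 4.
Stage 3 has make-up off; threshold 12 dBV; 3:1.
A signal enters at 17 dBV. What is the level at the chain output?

-9.25 dBV

Stage 1: 20 dB above -3 dBV, reduced 10:1 to 2 dB above → -1 dBV.
Stage 2: 11 dB above -12 dBV, reduced 4:1 to 2.75 dB above → -9.25 dBV.
Stage 3: -9.25 dBV ≤ 12 dBV, so stage 3 doesn't engage; output -9.25 dBV.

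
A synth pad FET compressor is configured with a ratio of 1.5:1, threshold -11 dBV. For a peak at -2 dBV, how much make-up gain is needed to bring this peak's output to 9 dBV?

Overshoot 9 dB → 9/1.5 = 6 dB after compression, so the compressed level is -11 + 6 = -5 dBV.
Make-up = target − compressed = 9 − (-5) = 14 dB.

14 dB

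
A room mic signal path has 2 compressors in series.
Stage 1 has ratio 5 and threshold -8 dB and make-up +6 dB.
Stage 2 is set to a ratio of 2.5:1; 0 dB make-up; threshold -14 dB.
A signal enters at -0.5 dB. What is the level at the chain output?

-8.6 dB

Stage 1: overshoot 7.5 dB → 7.5/5 = 1.5 dB → -6.5 dB; +6 dB make-up → -0.5 dB.
Stage 2: overshoot 13.5 dB → 13.5/2.5 = 5.4 dB → -8.6 dB.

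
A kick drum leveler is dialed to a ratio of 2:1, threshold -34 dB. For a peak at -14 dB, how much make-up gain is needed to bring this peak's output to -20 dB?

Without make-up, output = threshold + overshoot/2 = -34 + 10 = -24 dB.
Gap to target: 4 dB.

4 dB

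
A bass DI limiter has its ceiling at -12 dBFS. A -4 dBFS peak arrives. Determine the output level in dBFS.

-12 dBFS

The limiter clamps the peak to its -12 dBFS ceiling.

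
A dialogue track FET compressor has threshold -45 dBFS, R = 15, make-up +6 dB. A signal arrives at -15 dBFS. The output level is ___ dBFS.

-15 dBFS sits 30 dB over threshold.
At 15:1 the overshoot is divided by 15, leaving 2 dB above threshold.
So the level is -45 + 2 = -43 dBFS; make-up adds 6 dB, giving -37 dBFS.

-37 dBFS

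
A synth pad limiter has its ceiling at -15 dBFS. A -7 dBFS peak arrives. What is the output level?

-15 dBFS

A brickwall limiter is an ∞:1 compressor: any input above the ceiling is clamped to -15 dBFS.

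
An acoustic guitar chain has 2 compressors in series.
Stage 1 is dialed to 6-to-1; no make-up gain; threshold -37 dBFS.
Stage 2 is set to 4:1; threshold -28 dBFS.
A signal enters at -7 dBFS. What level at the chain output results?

-32 dBFS

Stage 1: overshoot 30 dB → 30/6 = 5 dB → -32 dBFS.
Stage 2: below threshold (-32 ≤ -28); passes unchanged; output -32 dBFS.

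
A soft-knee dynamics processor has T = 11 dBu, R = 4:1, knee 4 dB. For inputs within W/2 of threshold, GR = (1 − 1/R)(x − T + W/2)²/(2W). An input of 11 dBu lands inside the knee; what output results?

10.625 dBu

x − T + W/2 = 11 − 11 + 2 = 2.
GR = (1 − 1/4) × 2² / 8 = 0.75 × 4 / 8 = 0.375 dB.
Output = 11 − 0.375 = 10.625 dBu.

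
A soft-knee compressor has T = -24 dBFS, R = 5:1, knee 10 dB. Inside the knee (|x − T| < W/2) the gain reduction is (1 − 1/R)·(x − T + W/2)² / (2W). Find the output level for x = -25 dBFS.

-25.64 dBFS

x − T + W/2 = -25 − (-24) + 5 = 4.
GR = (1 − 1/5) × 4² / 20 = 0.8 × 16 / 20 = 0.64 dB.
Output = -25 − 0.64 = -25.64 dBFS.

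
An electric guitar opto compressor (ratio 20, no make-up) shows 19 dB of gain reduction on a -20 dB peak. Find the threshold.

Input is 20 dB above T (since output overshoot × R = input overshoot: (-39 − T)·20 = -20 − T gives T = -40 dB).
Check: -40 + (-20 − (-40))/20 = -40 + 1 = -39 dB. ✓

-40 dB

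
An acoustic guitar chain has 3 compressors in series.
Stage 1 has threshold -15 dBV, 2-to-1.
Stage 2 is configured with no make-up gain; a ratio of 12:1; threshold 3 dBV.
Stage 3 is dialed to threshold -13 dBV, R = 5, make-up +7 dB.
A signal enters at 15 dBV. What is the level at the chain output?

-3.4 dBV

Stage 1: 15 dBV is 30 dB over -15 dBV; at 2:1 that becomes 15 dB over, giving 0 dBV.
Stage 2: 0 dBV is at or below the 3 dBV threshold — no compression; output 0 dBV.
Stage 3: 13 dB above -13 dBV, reduced 5:1 to 2.6 dB above → -10.4 dBV; +7 dB make-up → -3.4 dBV.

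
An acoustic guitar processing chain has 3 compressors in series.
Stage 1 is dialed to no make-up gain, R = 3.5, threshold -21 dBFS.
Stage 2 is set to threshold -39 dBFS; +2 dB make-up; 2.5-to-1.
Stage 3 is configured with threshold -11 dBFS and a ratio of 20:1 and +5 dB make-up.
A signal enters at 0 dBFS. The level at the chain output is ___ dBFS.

-22.4 dBFS

Stage 1: 0 dBFS is 21 dB over -21 dBFS; at 3.5:1 that becomes 6 dB over, giving -15 dBFS.
Stage 2: 24 dB above -39 dBFS, reduced 2.5:1 to 9.6 dB above → -29.4 dBFS; +2 dB make-up → -27.4 dBFS.
Stage 3: -27.4 dBFS is at or below the -11 dBFS threshold — no compression; make-up brings it to -22.4 dBFS.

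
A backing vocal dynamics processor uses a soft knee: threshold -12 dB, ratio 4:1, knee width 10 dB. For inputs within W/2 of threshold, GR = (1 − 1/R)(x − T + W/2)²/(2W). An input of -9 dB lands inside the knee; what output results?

x − T + W/2 = -9 − (-12) + 5 = 8.
GR = (1 − 1/4) × 8² / 20 = 0.75 × 64 / 20 = 2.4 dB.
Output = -9 − 2.4 = -11.4 dB.

-11.4 dB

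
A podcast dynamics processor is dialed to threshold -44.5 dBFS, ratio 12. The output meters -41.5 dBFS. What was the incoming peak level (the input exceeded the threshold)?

-8.5 dBFS

That's 3 dB above the -44.5 dBFS threshold.
Undo the ratio: input overshoot = 3 × 12 = 36 dB, giving input = -8.5 dBFS.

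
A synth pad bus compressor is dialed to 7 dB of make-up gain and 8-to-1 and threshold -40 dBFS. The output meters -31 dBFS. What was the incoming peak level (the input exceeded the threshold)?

Remove make-up: -31 − 7 = -38 dBFS.
That's 2 dB above the -40 dBFS threshold.
Undo the ratio: input overshoot = 2 × 8 = 16 dB, giving input = -24 dBFS.

-24 dBFS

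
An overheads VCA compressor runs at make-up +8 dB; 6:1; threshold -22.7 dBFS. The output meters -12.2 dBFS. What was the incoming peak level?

-7.7 dBFS

Remove make-up: -12.2 − 8 = -20.2 dBFS.
That's 2.5 dB above the -22.7 dBFS threshold.
Undo the ratio: input overshoot = 2.5 × 6 = 15 dB, giving input = -7.7 dBFS.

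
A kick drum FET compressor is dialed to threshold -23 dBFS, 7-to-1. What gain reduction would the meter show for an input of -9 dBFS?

The signal is 14 dB above threshold.
After 7:1 compression the overshoot becomes 14/7 = 2 dB.
So the signal is attenuated by 14 − 2 = 12 dB.

12 dB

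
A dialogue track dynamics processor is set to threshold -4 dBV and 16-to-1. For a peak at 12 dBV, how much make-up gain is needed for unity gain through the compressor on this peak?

Overshoot 16 dB → 16/16 = 1 dB after compression, so the compressed level is -4 + 1 = -3 dBV.
Make-up = target − compressed = 12 − (-3) = 15 dB.

15 dB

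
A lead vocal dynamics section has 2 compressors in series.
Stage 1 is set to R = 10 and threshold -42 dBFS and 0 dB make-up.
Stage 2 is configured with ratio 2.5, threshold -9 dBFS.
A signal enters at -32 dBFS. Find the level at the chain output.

-41 dBFS

Stage 1: overshoot 10 dB → 10/10 = 1 dB → -41 dBFS.
Stage 2: -41 dBFS is at or below the -9 dBFS threshold — no compression; output -41 dBFS.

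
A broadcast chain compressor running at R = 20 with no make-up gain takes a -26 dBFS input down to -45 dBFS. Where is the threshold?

Input is 20 dB above T (since output overshoot × R = input overshoot: (-45 − T)·20 = -26 − T gives T = -46 dBFS).
Check: -46 + (-26 − (-46))/20 = -46 + 1 = -45 dBFS. ✓

-46 dBFS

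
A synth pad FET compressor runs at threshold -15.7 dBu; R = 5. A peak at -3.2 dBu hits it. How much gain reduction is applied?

The signal is 12.5 dB above threshold.
A 5:1 ratio leaves 2.5 dB of that excess.
Gain reduction = 12.5 − 2.5 = 10 dB.

10 dB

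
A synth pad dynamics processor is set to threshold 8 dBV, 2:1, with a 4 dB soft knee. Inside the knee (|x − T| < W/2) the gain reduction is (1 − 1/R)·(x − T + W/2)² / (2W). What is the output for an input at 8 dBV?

7.75 dBV

x − T + W/2 = 8 − 8 + 2 = 2.
GR = (1 − 1/2) × 2² / 8 = 0.5 × 4 / 8 = 0.25 dB.
Output = 8 − 0.25 = 7.75 dBV.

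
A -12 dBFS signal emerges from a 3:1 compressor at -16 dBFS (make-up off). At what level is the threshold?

-18 dBFS

Input is 6 dB above T (since output overshoot × R = input overshoot: (-16 − T)·3 = -12 − T gives T = -18 dBFS).
Check: -18 + (-12 − (-18))/3 = -18 + 2 = -16 dBFS. ✓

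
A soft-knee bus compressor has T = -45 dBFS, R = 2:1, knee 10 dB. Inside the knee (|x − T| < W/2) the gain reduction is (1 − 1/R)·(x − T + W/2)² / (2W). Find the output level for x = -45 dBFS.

x − T + W/2 = -45 − (-45) + 5 = 5.
GR = (1 − 1/2) × 5² / 20 = 0.5 × 25 / 20 = 0.625 dB.
Output = -45 − 0.625 = -45.625 dBFS.

-45.625 dBFS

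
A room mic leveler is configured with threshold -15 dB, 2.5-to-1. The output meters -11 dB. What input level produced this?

-5 dB

Post-compression overshoot = -11 − (-15) = 4 dB.
Before 2.5:1 compression the overshoot was 4 × 2.5 = 10 dB, so input = -15 + 10 = -5 dB.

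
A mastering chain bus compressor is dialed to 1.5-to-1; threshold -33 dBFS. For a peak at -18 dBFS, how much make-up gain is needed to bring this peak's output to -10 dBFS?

Overshoot 15 dB → 15/1.5 = 10 dB after compression, so the compressed level is -33 + 10 = -23 dBFS.
Make-up = target − compressed = -10 − (-23) = 13 dB.

13 dB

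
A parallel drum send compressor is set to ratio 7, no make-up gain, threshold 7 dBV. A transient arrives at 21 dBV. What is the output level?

9 dBV

Overshoot: 21 − 7 = 14 dB.
7:1 compression reduces that to 14/7 = 2 dB over.
That puts the output at 9 dBV.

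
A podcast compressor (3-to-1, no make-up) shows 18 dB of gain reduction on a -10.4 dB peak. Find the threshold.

Gain reduction = -10.4 − (-28.4) = 18 dB; output overshoot = GR / (R − 1) = 18 / 2 = 9 dB.
Threshold = output − output overshoot = -28.4 − 9 = -37.4 dB.

-37.4 dB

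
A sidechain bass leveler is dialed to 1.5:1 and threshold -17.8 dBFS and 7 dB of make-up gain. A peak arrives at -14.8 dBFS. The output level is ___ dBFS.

Overshoot: -14.8 − (-17.8) = 3 dB.
1.5:1 compression reduces that to 3/1.5 = 2 dB over.
So the level is -17.8 + 2 = -15.8 dBFS; make-up adds 7 dB, giving -8.8 dBFS.

-8.8 dBFS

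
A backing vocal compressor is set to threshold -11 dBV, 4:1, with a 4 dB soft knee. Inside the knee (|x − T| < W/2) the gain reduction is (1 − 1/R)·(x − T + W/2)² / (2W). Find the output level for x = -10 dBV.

-10.84375 dBV

x − T + W/2 = -10 − (-11) + 2 = 3.
GR = (1 − 1/4) × 3² / 8 = 0.75 × 9 / 8 = 0.84375 dB.
Output = -10 − 0.84375 = -10.84375 dBV.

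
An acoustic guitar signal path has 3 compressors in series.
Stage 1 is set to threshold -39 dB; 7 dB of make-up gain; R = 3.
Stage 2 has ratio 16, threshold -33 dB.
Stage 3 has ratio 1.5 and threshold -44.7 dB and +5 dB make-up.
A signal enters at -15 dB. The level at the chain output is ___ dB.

Stage 1: -15 dB is 24 dB over -39 dB; at 3:1 that becomes 8 dB over, giving -31 dB; +7 dB make-up → -24 dB.
Stage 2: overshoot 9 dB → 9/16 = 0.5625 dB → -32.4375 dB.
Stage 3: -32.4375 dB is 12.2625 dB over -44.7 dB; at 1.5:1 that becomes 8.175 dB over, giving -36.525 dB; +5 dB make-up → -31.525 dB.

-31.525 dB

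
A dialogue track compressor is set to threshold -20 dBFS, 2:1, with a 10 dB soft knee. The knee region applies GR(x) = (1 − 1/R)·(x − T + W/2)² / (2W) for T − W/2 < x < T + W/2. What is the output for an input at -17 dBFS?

-18.6 dBFS

x − T + W/2 = -17 − (-20) + 5 = 8.
GR = (1 − 1/2) × 8² / 20 = 0.5 × 64 / 20 = 1.6 dB.
Output = -17 − 1.6 = -18.6 dBFS.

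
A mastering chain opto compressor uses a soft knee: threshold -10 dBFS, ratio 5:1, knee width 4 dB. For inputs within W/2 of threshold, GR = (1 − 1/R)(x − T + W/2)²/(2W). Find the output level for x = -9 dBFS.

x − T + W/2 = -9 − (-10) + 2 = 3.
GR = (1 − 1/5) × 3² / 8 = 0.8 × 9 / 8 = 0.9 dB.
Output = -9 − 0.9 = -9.9 dBFS.

-9.9 dBFS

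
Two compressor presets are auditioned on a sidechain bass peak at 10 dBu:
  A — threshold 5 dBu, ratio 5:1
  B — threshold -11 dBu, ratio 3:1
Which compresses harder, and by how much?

B, by 10 dB

A: GR = 5 − 5/5 = 4 dB.
B: GR = 21 − 21/3 = 14 dB.
B reduces 10 dB more.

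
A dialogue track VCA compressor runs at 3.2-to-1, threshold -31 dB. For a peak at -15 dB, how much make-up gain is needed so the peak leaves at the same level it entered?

11 dB

The peak compresses to -31 + 16/3.2 = -26 dB.
To reach -15 dB requires -15 − (-26) = 11 dB of make-up.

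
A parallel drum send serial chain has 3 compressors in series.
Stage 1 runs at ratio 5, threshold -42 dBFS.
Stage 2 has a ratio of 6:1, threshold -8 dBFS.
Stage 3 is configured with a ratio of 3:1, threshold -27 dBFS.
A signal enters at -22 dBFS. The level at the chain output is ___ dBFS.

-38 dBFS

Stage 1: overshoot 20 dB → 20/5 = 4 dB → -38 dBFS.
Stage 2: -38 dBFS is at or below the -8 dBFS threshold — no compression; output -38 dBFS.
Stage 3: -38 dBFS is at or below the -27 dBFS threshold — no compression; output -38 dBFS.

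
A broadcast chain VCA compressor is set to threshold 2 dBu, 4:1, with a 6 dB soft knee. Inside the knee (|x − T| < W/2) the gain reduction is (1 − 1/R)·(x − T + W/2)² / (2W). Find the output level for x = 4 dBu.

x − T + W/2 = 4 − 2 + 3 = 5.
GR = (1 − 1/4) × 5² / 12 = 0.75 × 25 / 12 = 1.5625 dB.
Output = 4 − 1.5625 = 2.4375 dBu.

2.4375 dBu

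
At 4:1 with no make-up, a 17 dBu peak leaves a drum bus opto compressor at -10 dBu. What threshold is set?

-19 dBu

Input is 36 dB above T (since output overshoot × R = input overshoot: (-10 − T)·4 = 17 − T gives T = -19 dBu).
Check: -19 + (17 − (-19))/4 = -19 + 9 = -10 dBu. ✓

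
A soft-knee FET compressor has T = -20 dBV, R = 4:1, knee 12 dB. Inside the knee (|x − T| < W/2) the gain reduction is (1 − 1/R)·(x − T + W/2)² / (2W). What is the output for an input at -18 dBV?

-20 dBV

x − T + W/2 = -18 − (-20) + 6 = 8.
GR = (1 − 1/4) × 8² / 24 = 0.75 × 64 / 24 = 2 dB.
Output = -18 − 2 = -20 dBV.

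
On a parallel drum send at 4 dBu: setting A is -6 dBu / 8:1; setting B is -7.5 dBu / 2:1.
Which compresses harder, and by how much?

A: overshoot 10 dB → output overshoot 1.25 dB → GR 8.75 dB.
B: overshoot 11.5 dB → output overshoot 5.75 dB → GR 5.75 dB.
A applies 3 dB more gain reduction.

A, by 3 dB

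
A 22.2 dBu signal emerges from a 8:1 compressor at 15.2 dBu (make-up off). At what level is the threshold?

Gain reduction = 22.2 − 15.2 = 7 dB; output overshoot = GR / (R − 1) = 7 / 7 = 1 dB.
Threshold = output − output overshoot = 15.2 − 1 = 14.2 dBu.

14.2 dBu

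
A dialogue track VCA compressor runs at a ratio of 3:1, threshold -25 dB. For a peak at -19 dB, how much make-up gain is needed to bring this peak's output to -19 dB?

The peak compresses to -25 + 6/3 = -23 dB.
To reach -19 dB requires -19 − (-23) = 4 dB of make-up.

4 dB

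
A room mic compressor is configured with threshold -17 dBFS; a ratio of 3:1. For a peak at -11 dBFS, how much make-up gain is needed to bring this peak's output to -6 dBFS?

Without make-up, output = threshold + overshoot/3 = -17 + 2 = -15 dBFS.
Gap to target: 9 dB.

9 dB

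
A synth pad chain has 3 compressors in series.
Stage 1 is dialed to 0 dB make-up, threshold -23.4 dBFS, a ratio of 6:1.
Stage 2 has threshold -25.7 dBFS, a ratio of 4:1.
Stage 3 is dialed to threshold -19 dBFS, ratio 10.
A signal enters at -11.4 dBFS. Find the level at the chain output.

Stage 1: overshoot 12 dB → 12/6 = 2 dB → -21.4 dBFS.
Stage 2: 4.3 dB above -25.7 dBFS, reduced 4:1 to 1.075 dB above → -24.625 dBFS.
Stage 3: -24.625 dBFS ≤ -19 dBFS, so stage 3 doesn't engage; output -24.625 dBFS.

-24.625 dBFS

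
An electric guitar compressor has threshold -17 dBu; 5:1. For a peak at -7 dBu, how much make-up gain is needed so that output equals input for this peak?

8 dB

Without make-up, output = threshold + overshoot/5 = -17 + 2 = -15 dBu.
Gap to target: 8 dB.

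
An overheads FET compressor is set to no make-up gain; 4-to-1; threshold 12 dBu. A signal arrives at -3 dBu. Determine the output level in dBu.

-3 dBu

-3 dBu is 15 dB below the 12 dBu threshold, so no gain reduction is applied.
Output = input = -3 dBu.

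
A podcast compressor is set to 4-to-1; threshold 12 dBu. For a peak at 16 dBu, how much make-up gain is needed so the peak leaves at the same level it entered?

Without make-up, output = threshold + overshoot/4 = 12 + 1 = 13 dBu.
Gap to target: 3 dB.

3 dB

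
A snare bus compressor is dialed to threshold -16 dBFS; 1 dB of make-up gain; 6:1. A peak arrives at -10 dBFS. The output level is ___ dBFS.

-14 dBFS

The input is 6 dB above the -16 dBFS threshold.
At 6:1 the overshoot is divided by 6, leaving 1 dB above threshold.
Output = -16 + 1 = -15 dBFS; make-up adds 1 dB, giving -14 dBFS.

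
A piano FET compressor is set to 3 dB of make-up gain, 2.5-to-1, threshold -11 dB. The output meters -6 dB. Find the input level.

-6 dB

Remove make-up: -6 − 3 = -9 dB.
That's 2 dB above the -11 dB threshold.
Input overshoot = R × output overshoot = 5 dB → input = -11 + 5 = -6 dB.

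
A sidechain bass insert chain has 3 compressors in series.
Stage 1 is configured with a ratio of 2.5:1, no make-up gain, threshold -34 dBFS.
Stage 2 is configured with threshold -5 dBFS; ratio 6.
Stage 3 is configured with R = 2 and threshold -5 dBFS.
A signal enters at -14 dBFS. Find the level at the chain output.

Stage 1: 20 dB above -34 dBFS, reduced 2.5:1 to 8 dB above → -26 dBFS.
Stage 2: below threshold (-26 ≤ -5); passes unchanged; output -26 dBFS.
Stage 3: below threshold (-26 ≤ -5); passes unchanged; output -26 dBFS.

-26 dBFS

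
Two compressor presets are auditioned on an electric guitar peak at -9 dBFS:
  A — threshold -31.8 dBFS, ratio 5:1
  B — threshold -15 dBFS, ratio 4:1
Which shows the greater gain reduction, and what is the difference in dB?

A, by 13.74 dB

A: GR = 22.8 − 22.8/5 = 18.24 dB.
B: GR = 6 − 6/4 = 4.5 dB.
A applies 13.74 dB more gain reduction.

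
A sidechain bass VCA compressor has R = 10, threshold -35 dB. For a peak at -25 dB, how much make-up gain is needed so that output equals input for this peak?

Without make-up, output = threshold + overshoot/10 = -35 + 1 = -34 dB.
Gap to target: 9 dB.

9 dB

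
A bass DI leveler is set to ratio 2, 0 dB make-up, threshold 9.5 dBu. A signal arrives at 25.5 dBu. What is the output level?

25.5 dBu sits 16 dB over threshold.
At 2:1 the overshoot is divided by 2, leaving 8 dB above threshold.
Output = 9.5 + 8 = 17.5 dBu.

17.5 dBu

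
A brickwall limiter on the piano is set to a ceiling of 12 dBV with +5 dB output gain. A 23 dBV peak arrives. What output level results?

17 dBV

A brickwall limiter is an ∞:1 compressor: any input above the ceiling is clamped to 12 dBV.
Output gain then adds 5 dB: 12 + 5 = 17 dBV.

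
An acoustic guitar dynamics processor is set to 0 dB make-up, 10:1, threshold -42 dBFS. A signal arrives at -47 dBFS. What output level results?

-47 dBFS is 5 dB below the -42 dBFS threshold, so no gain reduction is applied.
Output = input = -47 dBFS.

-47 dBFS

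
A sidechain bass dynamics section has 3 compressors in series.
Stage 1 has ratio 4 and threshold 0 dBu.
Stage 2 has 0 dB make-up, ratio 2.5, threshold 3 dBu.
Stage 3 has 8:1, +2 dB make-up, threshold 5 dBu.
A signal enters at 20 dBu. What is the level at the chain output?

5.8 dBu

Stage 1: 20 dB above 0 dBu, reduced 4:1 to 5 dB above → 5 dBu.
Stage 2: 5 dBu is 2 dB over 3 dBu; at 2.5:1 that becomes 0.8 dB over, giving 3.8 dBu.
Stage 3: 3.8 dBu ≤ 5 dBu, so stage 3 doesn't engage; make-up brings it to 5.8 dBu.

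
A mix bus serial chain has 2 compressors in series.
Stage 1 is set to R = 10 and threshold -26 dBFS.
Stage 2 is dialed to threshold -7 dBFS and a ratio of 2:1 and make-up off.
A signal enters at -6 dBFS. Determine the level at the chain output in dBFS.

-24 dBFS

Stage 1: -6 dBFS is 20 dB over -26 dBFS; at 10:1 that becomes 2 dB over, giving -24 dBFS.
Stage 2: below threshold (-24 ≤ -7); passes unchanged; output -24 dBFS.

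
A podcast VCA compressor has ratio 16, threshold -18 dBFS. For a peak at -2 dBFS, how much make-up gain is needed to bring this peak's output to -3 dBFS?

14 dB

Without make-up, output = threshold + overshoot/16 = -18 + 1 = -17 dBFS.
Gap to target: 14 dB.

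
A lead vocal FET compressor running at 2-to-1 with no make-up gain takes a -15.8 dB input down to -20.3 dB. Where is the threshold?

Input is 9 dB above T (since output overshoot × R = input overshoot: (-20.3 − T)·2 = -15.8 − T gives T = -24.8 dB).
Check: -24.8 + (-15.8 − (-24.8))/2 = -24.8 + 4.5 = -20.3 dB. ✓

-24.8 dB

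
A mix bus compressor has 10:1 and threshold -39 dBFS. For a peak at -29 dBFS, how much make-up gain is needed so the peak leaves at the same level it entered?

9 dB

Without make-up, output = threshold + overshoot/10 = -39 + 1 = -38 dBFS.
Gap to target: 9 dB.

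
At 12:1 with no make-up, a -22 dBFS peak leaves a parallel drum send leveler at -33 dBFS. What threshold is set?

-34 dBFS

Input is 12 dB above T (since output overshoot × R = input overshoot: (-33 − T)·12 = -22 − T gives T = -34 dBFS).
Check: -34 + (-22 − (-34))/12 = -34 + 1 = -33 dBFS. ✓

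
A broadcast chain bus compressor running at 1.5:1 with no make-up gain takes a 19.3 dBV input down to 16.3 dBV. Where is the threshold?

10.3 dBV

Let T be the threshold. Output overshoot = (input overshoot)/R, so 16.3 − T = (19.3 − T)/1.5.
1.5·(16.3 − T) = 19.3 − T → 0.5·T = 24.45 − 19.3 = 5.15.
T = 5.15/0.5 = 10.3 dBV.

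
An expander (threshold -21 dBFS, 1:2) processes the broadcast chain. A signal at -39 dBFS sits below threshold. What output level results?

-57 dBFS

Below threshold, a 1:2 expander applies gain = (2−1)×(T − x) of attenuation.
(2−1) × 18 = 18 dB, so output = -39 − 18 = -57 dBFS.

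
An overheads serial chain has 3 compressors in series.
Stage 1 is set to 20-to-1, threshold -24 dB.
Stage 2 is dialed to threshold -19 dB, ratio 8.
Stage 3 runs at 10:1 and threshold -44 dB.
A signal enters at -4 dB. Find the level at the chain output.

-41.9 dB

Stage 1: -4 dB is 20 dB over -24 dB; at 20:1 that becomes 1 dB over, giving -23 dB.
Stage 2: below threshold (-23 ≤ -19); passes unchanged; output -23 dB.
Stage 3: 21 dB above -44 dB, reduced 10:1 to 2.1 dB above → -41.9 dB.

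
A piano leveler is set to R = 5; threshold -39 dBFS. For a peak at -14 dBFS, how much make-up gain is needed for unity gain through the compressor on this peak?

20 dB

Overshoot 25 dB → 25/5 = 5 dB after compression, so the compressed level is -39 + 5 = -34 dBFS.
Make-up = target − compressed = -14 − (-34) = 20 dB.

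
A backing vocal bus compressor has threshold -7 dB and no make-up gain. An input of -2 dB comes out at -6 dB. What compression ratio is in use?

5:1

Input overshoot = -2 − (-7) = 5 dB; output overshoot = -6 − (-7) = 1 dB.
Ratio = 5 / 1 = 5.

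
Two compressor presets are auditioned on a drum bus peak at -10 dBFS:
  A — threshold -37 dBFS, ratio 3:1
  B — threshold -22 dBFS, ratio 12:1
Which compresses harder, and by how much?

A: 27 dB over, compressed to 9 dB over, so 18 dB of GR.
B: 12 dB over, compressed to 1 dB over, so 11 dB of GR.
A applies 7 dB more gain reduction.

A, by 7 dB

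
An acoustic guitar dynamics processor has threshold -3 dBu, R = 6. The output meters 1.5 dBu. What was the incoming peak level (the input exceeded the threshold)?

Post-compression overshoot = 1.5 − (-3) = 4.5 dB.
Before 6:1 compression the overshoot was 4.5 × 6 = 27 dB, so input = -3 + 27 = 24 dBu.

24 dBu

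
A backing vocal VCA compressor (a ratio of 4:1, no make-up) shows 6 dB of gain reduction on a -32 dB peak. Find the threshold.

Let T be the threshold. Output overshoot = (input overshoot)/R, so -38 − T = (-32 − T)/4.
4·(-38 − T) = -32 − T → 3·T = -152 − (-32) = -120.
T = -120/3 = -40 dB.

-40 dB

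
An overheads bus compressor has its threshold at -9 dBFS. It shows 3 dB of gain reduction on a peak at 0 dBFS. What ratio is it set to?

1.5:1

Input overshoot = 0 − (-9) = 9 dB.
Output overshoot = 9 − 3 = 6 dB.
Ratio = input overshoot / output overshoot = 9 / 6 = 1.5.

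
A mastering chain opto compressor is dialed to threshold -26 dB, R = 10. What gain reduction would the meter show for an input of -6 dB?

18 dB

The signal is 20 dB above threshold.
A 10:1 ratio leaves 2 dB of that excess.
Gain reduction = 20 − 2 = 18 dB.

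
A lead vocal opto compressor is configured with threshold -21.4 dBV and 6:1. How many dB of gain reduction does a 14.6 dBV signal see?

The signal is 36 dB above threshold.
A 6:1 ratio leaves 6 dB of that excess.
So the signal is attenuated by 36 − 6 = 30 dB.

30 dB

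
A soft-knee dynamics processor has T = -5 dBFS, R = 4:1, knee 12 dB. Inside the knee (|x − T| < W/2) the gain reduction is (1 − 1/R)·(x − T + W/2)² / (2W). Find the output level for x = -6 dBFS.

x − T + W/2 = -6 − (-5) + 6 = 5.
GR = (1 − 1/4) × 5² / 24 = 0.75 × 25 / 24 = 0.78125 dB.
Output = -6 − 0.78125 = -6.78125 dBFS.

-6.78125 dBFS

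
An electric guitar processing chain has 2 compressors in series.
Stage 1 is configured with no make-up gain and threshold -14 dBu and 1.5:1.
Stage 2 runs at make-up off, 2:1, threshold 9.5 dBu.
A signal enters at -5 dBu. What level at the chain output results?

Stage 1: 9 dB above -14 dBu, reduced 1.5:1 to 6 dB above → -8 dBu.
Stage 2: -8 dBu ≤ 9.5 dBu, so stage 2 doesn't engage; output -8 dBu.

-8 dBu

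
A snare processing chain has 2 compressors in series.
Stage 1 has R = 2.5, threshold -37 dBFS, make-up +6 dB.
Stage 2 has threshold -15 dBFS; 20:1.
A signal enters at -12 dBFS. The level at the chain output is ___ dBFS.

-21 dBFS

Stage 1: overshoot 25 dB → 25/2.5 = 10 dB → -27 dBFS; +6 dB make-up → -21 dBFS.
Stage 2: -21 dBFS ≤ -15 dBFS, so stage 2 doesn't engage; output -21 dBFS.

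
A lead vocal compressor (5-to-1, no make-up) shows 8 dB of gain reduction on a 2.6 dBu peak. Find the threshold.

-7.4 dBu

Gain reduction = 2.6 − (-5.4) = 8 dB; output overshoot = GR / (R − 1) = 8 / 4 = 2 dB.
Threshold = output − output overshoot = -5.4 − 2 = -7.4 dBu.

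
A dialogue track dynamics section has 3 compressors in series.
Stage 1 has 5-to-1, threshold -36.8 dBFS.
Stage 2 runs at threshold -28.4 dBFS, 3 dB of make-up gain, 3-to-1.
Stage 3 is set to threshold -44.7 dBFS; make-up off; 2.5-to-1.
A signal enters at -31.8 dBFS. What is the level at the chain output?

Stage 1: 5 dB above -36.8 dBFS, reduced 5:1 to 1 dB above → -35.8 dBFS.
Stage 2: -35.8 dBFS is at or below the -28.4 dBFS threshold — no compression; make-up brings it to -32.8 dBFS.
Stage 3: overshoot 11.9 dB → 11.9/2.5 = 4.76 dB → -39.94 dBFS.

-39.94 dBFS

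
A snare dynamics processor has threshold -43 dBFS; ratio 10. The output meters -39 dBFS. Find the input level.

-3 dBFS

The compressed level sits -39 − (-43) = 4 dB over threshold.
Undo the ratio: input overshoot = 4 × 10 = 40 dB, giving input = -3 dBFS.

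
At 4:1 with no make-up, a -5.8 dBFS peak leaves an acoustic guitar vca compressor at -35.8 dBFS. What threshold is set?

-45.8 dBFS

Gain reduction = -5.8 − (-35.8) = 30 dB; output overshoot = GR / (R − 1) = 30 / 3 = 10 dB.
Threshold = output − output overshoot = -35.8 − 10 = -45.8 dBFS.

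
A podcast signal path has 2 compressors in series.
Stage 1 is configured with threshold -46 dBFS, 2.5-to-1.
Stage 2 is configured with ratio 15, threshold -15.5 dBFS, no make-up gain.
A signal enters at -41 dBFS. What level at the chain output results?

-44 dBFS

Stage 1: overshoot 5 dB → 5/2.5 = 2 dB → -44 dBFS.
Stage 2: -44 dBFS ≤ -15.5 dBFS, so stage 2 doesn't engage; output -44 dBFS.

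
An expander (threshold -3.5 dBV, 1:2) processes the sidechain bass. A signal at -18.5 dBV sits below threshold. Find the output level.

-33.5 dBV

Below threshold, a 1:2 expander applies gain = (2−1)×(T − x) of attenuation.
(2−1) × 15 = 15 dB, so output = -18.5 − 15 = -33.5 dBV.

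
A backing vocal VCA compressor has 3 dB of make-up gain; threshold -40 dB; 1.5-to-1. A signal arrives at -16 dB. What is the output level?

The input is 24 dB above the -40 dB threshold.
The 24 dB excess becomes 16 dB after 1.5:1 reduction.
Output = -40 + 16 = -24 dB; make-up adds 3 dB, giving -21 dB.

-21 dB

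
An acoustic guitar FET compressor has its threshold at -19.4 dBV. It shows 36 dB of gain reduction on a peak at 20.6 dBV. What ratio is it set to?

Input overshoot = 20.6 − (-19.4) = 40 dB.
Output overshoot = 40 − 36 = 4 dB.
Ratio = input overshoot / output overshoot = 40 / 4 = 10.

10:1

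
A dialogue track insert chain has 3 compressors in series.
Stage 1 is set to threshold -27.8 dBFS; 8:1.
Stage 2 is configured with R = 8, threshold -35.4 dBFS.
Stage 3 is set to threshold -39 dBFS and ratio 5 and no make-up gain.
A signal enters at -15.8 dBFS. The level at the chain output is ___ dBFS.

-38.0525 dBFS

Stage 1: -15.8 dBFS is 12 dB over -27.8 dBFS; at 8:1 that becomes 1.5 dB over, giving -26.3 dBFS.
Stage 2: 9.1 dB above -35.4 dBFS, reduced 8:1 to 1.1375 dB above → -34.2625 dBFS.
Stage 3: -34.2625 dBFS is 4.7375 dB over -39 dBFS; at 5:1 that becomes 0.9475 dB over, giving -38.0525 dBFS.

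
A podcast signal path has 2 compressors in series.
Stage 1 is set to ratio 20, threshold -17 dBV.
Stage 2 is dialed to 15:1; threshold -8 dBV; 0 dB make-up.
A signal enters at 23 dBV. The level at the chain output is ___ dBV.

Stage 1: 23 dBV is 40 dB over -17 dBV; at 20:1 that becomes 2 dB over, giving -15 dBV.
Stage 2: below threshold (-15 ≤ -8); passes unchanged; output -15 dBV.

-15 dBV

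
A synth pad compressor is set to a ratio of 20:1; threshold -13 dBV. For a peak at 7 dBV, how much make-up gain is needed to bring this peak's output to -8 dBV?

The peak compresses to -13 + 20/20 = -12 dBV.
To reach -8 dBV requires -8 − (-12) = 4 dB of make-up.

4 dB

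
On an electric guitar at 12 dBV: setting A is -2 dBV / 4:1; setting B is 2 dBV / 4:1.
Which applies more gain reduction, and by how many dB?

A, by 3 dB

A: GR = 14 − 14/4 = 10.5 dB.
B: GR = 10 − 10/4 = 7.5 dB.
A applies 3 dB more gain reduction.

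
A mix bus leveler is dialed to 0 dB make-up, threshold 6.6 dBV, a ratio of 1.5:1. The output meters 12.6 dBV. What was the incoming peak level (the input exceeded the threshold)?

Post-compression overshoot = 12.6 − 6.6 = 6 dB.
Input overshoot = R × output overshoot = 9 dB → input = 6.6 + 9 = 15.6 dBV.

15.6 dBV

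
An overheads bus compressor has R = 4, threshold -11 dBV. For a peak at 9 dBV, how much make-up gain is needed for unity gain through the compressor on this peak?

15 dB

Overshoot 20 dB → 20/4 = 5 dB after compression, so the compressed level is -11 + 5 = -6 dBV.
Make-up = target − compressed = 9 − (-6) = 15 dB.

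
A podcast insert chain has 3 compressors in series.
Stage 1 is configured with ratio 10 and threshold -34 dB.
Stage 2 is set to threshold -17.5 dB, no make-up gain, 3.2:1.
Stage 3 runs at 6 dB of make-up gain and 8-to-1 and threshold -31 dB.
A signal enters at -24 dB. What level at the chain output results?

-27 dB

Stage 1: 10 dB above -34 dB, reduced 10:1 to 1 dB above → -33 dB.
Stage 2: -33 dB ≤ -17.5 dB, so stage 2 doesn't engage; output -33 dB.
Stage 3: -33 dB ≤ -31 dB, so stage 3 doesn't engage; make-up brings it to -27 dB.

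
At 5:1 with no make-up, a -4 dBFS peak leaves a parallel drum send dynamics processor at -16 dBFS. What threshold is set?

Let T be the threshold. Output overshoot = (input overshoot)/R, so -16 − T = (-4 − T)/5.
5·(-16 − T) = -4 − T → 4·T = -80 − (-4) = -76.
T = -76/4 = -19 dBFS.

-19 dBFS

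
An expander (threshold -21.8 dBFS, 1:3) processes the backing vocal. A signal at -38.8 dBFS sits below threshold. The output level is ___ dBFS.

Undershoot = (-21.8) − (-38.8) = 17 dB.
At 1:3, that expands to 51 dB under threshold.
Output = -21.8 − 51 = -72.8 dBFS.

-72.8 dBFS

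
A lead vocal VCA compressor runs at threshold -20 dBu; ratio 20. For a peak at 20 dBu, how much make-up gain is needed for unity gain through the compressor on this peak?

Without make-up, output = threshold + overshoot/20 = -20 + 2 = -18 dBu.
Gap to target: 38 dB.

38 dB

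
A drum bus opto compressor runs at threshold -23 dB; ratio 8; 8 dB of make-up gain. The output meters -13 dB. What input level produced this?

Remove make-up: -13 − 8 = -21 dB.
The compressed level sits -21 − (-23) = 2 dB over threshold.
Before 8:1 compression the overshoot was 2 × 8 = 16 dB, so input = -23 + 16 = -7 dB.

-7 dB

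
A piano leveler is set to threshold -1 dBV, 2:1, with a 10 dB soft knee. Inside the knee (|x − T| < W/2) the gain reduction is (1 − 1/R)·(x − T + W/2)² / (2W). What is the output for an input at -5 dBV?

-5.025 dBV

x − T + W/2 = -5 − (-1) + 5 = 1.
GR = (1 − 1/2) × 1² / 20 = 0.5 × 1 / 20 = 0.025 dB.
Output = -5 − 0.025 = -5.025 dBV.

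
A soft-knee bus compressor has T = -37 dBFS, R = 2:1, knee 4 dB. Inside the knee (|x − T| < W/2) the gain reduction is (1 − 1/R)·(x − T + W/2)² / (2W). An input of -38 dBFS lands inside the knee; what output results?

-38.0625 dBFS

x − T + W/2 = -38 − (-37) + 2 = 1.
GR = (1 − 1/2) × 1² / 8 = 0.5 × 1 / 8 = 0.0625 dB.
Output = -38 − 0.0625 = -38.0625 dBFS.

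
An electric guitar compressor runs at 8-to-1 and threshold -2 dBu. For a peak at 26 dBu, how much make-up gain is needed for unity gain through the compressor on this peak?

The peak compresses to -2 + 28/8 = 1.5 dBu.
To reach 26 dBu requires 26 − 1.5 = 24.5 dB of make-up.

24.5 dB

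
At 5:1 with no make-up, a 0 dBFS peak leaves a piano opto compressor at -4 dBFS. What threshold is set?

Input is 5 dB above T (since output overshoot × R = input overshoot: (-4 − T)·5 = 0 − T gives T = -5 dBFS).
Check: -5 + (0 − (-5))/5 = -5 + 1 = -4 dBFS. ✓

-5 dBFS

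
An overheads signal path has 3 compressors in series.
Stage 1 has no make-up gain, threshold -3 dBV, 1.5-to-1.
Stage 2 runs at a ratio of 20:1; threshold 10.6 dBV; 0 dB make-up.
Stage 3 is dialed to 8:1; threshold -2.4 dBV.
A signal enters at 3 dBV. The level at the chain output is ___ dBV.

Stage 1: overshoot 6 dB → 6/1.5 = 4 dB → 1 dBV.
Stage 2: below threshold (1 ≤ 10.6); passes unchanged; output 1 dBV.
Stage 3: overshoot 3.4 dB → 3.4/8 = 0.425 dB → -1.975 dBV.

-1.975 dBV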